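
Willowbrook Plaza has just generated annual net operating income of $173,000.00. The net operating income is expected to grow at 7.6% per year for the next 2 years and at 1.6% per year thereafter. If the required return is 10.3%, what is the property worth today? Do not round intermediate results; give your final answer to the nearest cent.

$2256021.97

D_1 = 186148.00000
D_2 = 200295.24800
Terminal value at year 2: TV = D_2×(1+g_2)/(r−g_2) = 203499.97197/0.087 = 2339080.13756
P_0 = D_1/(1+r)^1 + D_2/(1+r)^2 + TV/(1+r)^2
    = 168765.18586 + 164634.03444 + 1922622.74697 = 2256021.96726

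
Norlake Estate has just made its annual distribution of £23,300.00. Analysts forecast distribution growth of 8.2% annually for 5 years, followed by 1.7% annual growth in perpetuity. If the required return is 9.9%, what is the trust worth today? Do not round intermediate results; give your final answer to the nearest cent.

D_1 = 25210.60000
D_2 = 27277.86920
D_3 = 29514.65447
D_4 = 31934.85614
D_5 = 34553.51434
Terminal value at year 5: TV = D_5×(1+g_2)/(r−g_2) = 35140.92409/0.082 = 428547.85474
P_0 = D_1/(1+r)^1 + D_2/(1+r)^2 + D_3/(1+r)^3 + D_4/(1+r)^4 + D_5/(1+r)^5 + TV/(1+r)^5
    = 22939.58144 + 22584.73805 + 22235.38359 + 21891.43316 + 21552.80317 + 267307.32712 = 378511.26653

£378511.27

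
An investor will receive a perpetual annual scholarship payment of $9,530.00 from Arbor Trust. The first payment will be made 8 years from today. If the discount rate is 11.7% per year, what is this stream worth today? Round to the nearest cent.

$37543.51

Value at end of year 7: C / r = $9,530.00 / 0.117 = $81,452.9915
Discount to today: PV = $81,452.9915 / (1 + 0.117)^7 = $81,452.9915 / 2.169563 = $37,543.51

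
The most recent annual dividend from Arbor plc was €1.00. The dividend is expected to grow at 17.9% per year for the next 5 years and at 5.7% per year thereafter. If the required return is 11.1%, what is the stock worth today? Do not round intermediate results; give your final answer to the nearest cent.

€32.34

D_1 = 1.17900
D_2 = 1.39004
D_3 = 1.63886
D_4 = 1.93221
D_5 = 2.27808
Terminal value at year 5: TV = D_5×(1+g_2)/(r−g_2) = 2.40793/0.054 = 44.59131
P_0 = D_1/(1+r)^1 + D_2/(1+r)^2 + D_3/(1+r)^3 + D_4/(1+r)^4 + D_5/(1+r)^5 + TV/(1+r)^5
    = 1.06121 + 1.12616 + 1.19509 + 1.26823 + 1.34586 + 26.34389 = 32.34043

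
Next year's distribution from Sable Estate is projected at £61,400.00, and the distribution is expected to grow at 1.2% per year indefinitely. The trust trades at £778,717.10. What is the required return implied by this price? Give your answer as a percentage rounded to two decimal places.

9.08%

P = D₁/(r − g) ⇒ r = D₁/P + g = £61,400.0000/£778,717.10 + 0.012 = 0.078848 + 0.012 = 0.090848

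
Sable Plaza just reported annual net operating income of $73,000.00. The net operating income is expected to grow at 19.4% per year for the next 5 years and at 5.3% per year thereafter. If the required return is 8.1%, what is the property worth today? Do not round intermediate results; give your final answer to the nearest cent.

$5009939.56

D_1 = 87162.00000
D_2 = 104071.42800
D_3 = 124261.28503
D_4 = 148367.97433
D_5 = 177151.36135
Terminal value at year 5: TV = D_5×(1+g_2)/(r−g_2) = 186540.38350/0.028 = 6662156.55355
P_0 = D_1/(1+r)^1 + D_2/(1+r)^2 + D_3/(1+r)^3 + D_4/(1+r)^4 + D_5/(1+r)^5 + TV/(1+r)^5
    = 80630.89732 + 89059.47400 + 98369.11375 + 108651.91657 + 120009.60998 + 4513218.54663 = 5009939.55824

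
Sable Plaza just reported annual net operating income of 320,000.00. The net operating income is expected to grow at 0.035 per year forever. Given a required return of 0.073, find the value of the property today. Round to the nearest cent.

D₁ = D₀ × (1 + g) = 320,000.00 × 1.035 = 331,200.0000
Growing perpetuity: P = D₁ / (r − g) = 331,200.0000 / (0.073 − 0.035) = 8,715,789.47

8715789.47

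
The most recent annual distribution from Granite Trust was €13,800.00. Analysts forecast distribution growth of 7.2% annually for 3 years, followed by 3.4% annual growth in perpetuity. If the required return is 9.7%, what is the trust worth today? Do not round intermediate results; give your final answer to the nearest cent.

€250901.91

D_1 = 14793.60000
D_2 = 15858.73920
D_3 = 17000.56842
Terminal value at year 3: TV = D_3×(1+g_2)/(r−g_2) = 17578.58775/0.063 = 279025.20236
P_0 = D_1/(1+r)^1 + D_2/(1+r)^2 + D_3/(1+r)^3 + TV/(1+r)^3
    = 13485.50593 + 13178.17899 + 12877.85586 + 211360.36441 = 250901.90519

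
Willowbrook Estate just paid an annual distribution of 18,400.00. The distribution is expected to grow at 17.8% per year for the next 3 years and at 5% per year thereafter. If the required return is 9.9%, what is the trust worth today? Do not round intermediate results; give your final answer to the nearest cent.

D_1 = 21675.20000
D_2 = 25533.38560
D_3 = 30078.32824
Terminal value at year 3: TV = D_3×(1+g_2)/(r−g_2) = 31582.24465/0.049 = 644535.60507
P_0 = D_1/(1+r)^1 + D_2/(1+r)^2 + D_3/(1+r)^3 + TV/(1+r)^3
    = 19722.65696 + 21140.39117 + 22660.03713 + 485572.22415 = 549095.30941

549095.31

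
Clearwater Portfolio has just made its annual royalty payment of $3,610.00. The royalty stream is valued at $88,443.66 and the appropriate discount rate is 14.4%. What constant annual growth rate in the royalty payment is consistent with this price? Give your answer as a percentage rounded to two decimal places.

P = D₀(1+g)/(r−g) ⇒ P(r−g) = D₀(1+g) ⇒ g(P+D₀) = P·r − D₀
g = (P·r − D₀)/(P + D₀) = ($88,443.66×0.144 − $3,610.00) / ($88,443.66 + $3,610.00) = 0.099137

9.91%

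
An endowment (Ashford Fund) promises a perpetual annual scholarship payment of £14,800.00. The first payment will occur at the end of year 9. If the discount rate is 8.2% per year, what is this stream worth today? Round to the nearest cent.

Value at end of year 8: C / r = £14,800.00 / 0.082 = £180,487.8049
Discount to today: PV = £180,487.8049 / (1 + 0.082)^8 = £180,487.8049 / 1.878530 = £96,079.29

£96079.29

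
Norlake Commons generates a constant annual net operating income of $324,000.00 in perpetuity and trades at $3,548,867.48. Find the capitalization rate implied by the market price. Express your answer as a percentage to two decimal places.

9.13%

P = C/r ⇒ r = C/P = $324,000.00/$3,548,867.48 = 0.091297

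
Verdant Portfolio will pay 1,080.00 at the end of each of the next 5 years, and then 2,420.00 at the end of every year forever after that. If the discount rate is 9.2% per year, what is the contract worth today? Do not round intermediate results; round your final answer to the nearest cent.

21119.15

PV of 5-year annuity: 1,080.00 × [1 − (1+0.092)^−5] / 0.092 = 4179.11406
Perpetuity value at year 5: 2,420.00 / 0.092 = 26304.34783
PV of perpetuity: 26304.34783 / (1+0.092)^5 = 16940.03670
Total PV = 4179.11406 + 16940.03670 = 21119.15075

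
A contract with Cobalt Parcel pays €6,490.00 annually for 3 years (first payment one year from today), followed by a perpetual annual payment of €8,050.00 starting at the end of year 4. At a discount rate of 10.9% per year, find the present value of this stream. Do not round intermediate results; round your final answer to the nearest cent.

PV of 3-year annuity: €6,490.00 × [1 − (1+0.109)^−3] / 0.109 = 15887.33302
Perpetuity value at year 3: €8,050.00 / 0.109 = 73853.21101
PV of perpetuity: 73853.21101 / (1+0.109)^3 = 54147.04293
Total PV = 15887.33302 + 54147.04293 = 70034.37595

€70034.38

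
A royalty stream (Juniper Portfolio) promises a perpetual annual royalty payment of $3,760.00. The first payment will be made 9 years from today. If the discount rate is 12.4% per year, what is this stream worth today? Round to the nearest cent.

$11902.43

Value at end of year 8: C / r = $3,760.00 / 0.124 = $30,322.5806
Discount to today: PV = $30,322.5806 / (1 + 0.124)^8 = $30,322.5806 / 2.547596 = $11,902.43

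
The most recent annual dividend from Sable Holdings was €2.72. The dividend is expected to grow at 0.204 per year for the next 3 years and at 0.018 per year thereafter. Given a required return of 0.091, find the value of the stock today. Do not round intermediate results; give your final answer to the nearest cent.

€60.95

D_1 = 3.27488
D_2 = 3.94296
D_3 = 4.74732
Terminal value at year 3: TV = D_3×(1+g_2)/(r−g_2) = 4.83277/0.073 = 66.20233
P_0 = D_1/(1+r)^1 + D_2/(1+r)^2 + D_3/(1+r)^3 + TV/(1+r)^3
    = 3.00172 + 3.31263 + 3.65573 + 50.97991 = 60.94999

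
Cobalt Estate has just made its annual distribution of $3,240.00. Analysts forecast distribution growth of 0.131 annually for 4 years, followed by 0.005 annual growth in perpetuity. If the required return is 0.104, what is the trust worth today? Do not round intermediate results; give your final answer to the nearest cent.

D_1 = 3664.44000
D_2 = 4144.48164
D_3 = 4687.40873
D_4 = 5301.45928
Terminal value at year 4: TV = D_4×(1+g_2)/(r−g_2) = 5327.96658/0.099 = 53817.84420
P_0 = D_1/(1+r)^1 + D_2/(1+r)^2 + D_3/(1+r)^3 + D_4/(1+r)^4 + TV/(1+r)^4
    = 3319.23913 + 3400.41617 + 3483.57853 + 3568.77474 + 36228.47085 = 50000.47942

$50000.48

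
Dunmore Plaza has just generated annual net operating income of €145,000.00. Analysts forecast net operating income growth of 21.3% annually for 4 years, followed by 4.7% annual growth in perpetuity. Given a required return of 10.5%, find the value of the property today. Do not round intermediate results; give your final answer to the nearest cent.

D_1 = 175885.00000
D_2 = 213348.50500
D_3 = 258791.73656
D_4 = 313914.37645
Terminal value at year 4: TV = D_4×(1+g_2)/(r−g_2) = 328668.35215/0.058 = 5666695.72667
P_0 = D_1/(1+r)^1 + D_2/(1+r)^2 + D_3/(1+r)^3 + D_4/(1+r)^4 + TV/(1+r)^4
    = 159171.94570 + 174729.02275 + 191806.61049 + 210553.31993 + 3800850.44775 = 4537111.34662

€4537111.35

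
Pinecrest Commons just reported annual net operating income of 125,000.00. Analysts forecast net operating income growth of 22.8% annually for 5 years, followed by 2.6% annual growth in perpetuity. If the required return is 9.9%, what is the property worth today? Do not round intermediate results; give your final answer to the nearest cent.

3942824.74

D_1 = 153500.00000
D_2 = 188498.00000
D_3 = 231475.54400
D_4 = 284251.96803
D_5 = 349061.41674
Terminal value at year 5: TV = D_5×(1+g_2)/(r−g_2) = 358137.01358/0.073 = 4905986.48738
P_0 = D_1/(1+r)^1 + D_2/(1+r)^2 + D_3/(1+r)^3 + D_4/(1+r)^4 + D_5/(1+r)^5 + TV/(1+r)^5
    = 139672.42948 + 156067.10046 + 174386.16866 + 194855.51876 + 217727.54963 + 3060115.97147 = 3942824.73846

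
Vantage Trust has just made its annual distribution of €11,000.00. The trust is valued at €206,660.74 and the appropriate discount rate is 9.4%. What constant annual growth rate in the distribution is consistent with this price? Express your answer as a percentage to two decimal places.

3.87%

P = D₀(1+g)/(r−g) ⇒ P(r−g) = D₀(1+g) ⇒ g(P+D₀) = P·r − D₀
g = (P·r − D₀)/(P + D₀) = (€206,660.74×0.094 − €11,000.00) / (€206,660.74 + €11,000.00) = 0.038712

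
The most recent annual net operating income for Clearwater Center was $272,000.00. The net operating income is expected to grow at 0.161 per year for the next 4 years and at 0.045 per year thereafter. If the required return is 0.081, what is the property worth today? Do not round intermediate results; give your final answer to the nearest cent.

D_1 = 315792.00000
D_2 = 366634.51200
D_3 = 425662.66843
D_4 = 494194.35805
Terminal value at year 4: TV = D_4×(1+g_2)/(r−g_2) = 516433.10416/0.036 = 14345364.00449
P_0 = D_1/(1+r)^1 + D_2/(1+r)^2 + D_3/(1+r)^3 + D_4/(1+r)^4 + TV/(1+r)^4
    = 292129.50971 + 313748.71487 + 336967.86121 + 361905.35325 + 10505308.17074 = 11810059.60978

$11810059.61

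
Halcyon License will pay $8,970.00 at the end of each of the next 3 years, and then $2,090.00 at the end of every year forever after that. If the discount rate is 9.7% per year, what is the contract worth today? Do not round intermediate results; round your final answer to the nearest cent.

PV of 3-year annuity: $8,970.00 × [1 − (1+0.097)^−3] / 0.097 = 22425.40644
Perpetuity value at year 3: $2,090.00 / 0.097 = 21546.39175
PV of perpetuity: 21546.39175 / (1+0.097)^3 = 16321.29705
Total PV = 22425.40644 + 16321.29705 = 38746.70350

$38746.70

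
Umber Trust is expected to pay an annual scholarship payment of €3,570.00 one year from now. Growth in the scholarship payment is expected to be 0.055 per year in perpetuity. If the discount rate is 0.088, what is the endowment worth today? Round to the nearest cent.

Growing perpetuity: P = D₁ / (r − g) = €3,570.0000 / (0.088 − 0.055) = €108,181.82

€108181.82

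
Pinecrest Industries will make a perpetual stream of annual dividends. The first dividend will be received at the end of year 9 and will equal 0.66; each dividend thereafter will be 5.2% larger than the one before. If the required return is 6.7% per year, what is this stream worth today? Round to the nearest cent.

26.19

Value at end of year 8: C₁ / (r − g) = 0.66 / (0.067 − 0.052) = 44.0000
Discount to today: PV = 44.0000 / (1 + 0.067)^8 = 44.0000 / 1.680023 = 26.19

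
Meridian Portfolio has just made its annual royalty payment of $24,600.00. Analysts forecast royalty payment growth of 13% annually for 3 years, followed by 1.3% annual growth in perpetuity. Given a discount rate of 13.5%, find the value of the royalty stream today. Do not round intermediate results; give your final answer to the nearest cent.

D_1 = 27798.00000
D_2 = 31411.74000
D_3 = 35495.26620
Terminal value at year 3: TV = D_3×(1+g_2)/(r−g_2) = 35956.70466/0.122 = 294727.08738
P_0 = D_1/(1+r)^1 + D_2/(1+r)^2 + D_3/(1+r)^3 + TV/(1+r)^3
    = 24491.62996 + 24383.73731 + 24276.31997 + 201573.05023 = 274724.73746

$274724.74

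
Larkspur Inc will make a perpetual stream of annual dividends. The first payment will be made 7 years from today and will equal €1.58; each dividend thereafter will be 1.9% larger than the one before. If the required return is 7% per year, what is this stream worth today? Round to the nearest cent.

Value at end of year 6: C₁ / (r − g) = €1.58 / (0.07 − 0.019) = €30.9804
Discount to today: PV = €30.9804 / (1 + 0.07)^6 = €30.9804 / 1.500730 = €20.64

€20.64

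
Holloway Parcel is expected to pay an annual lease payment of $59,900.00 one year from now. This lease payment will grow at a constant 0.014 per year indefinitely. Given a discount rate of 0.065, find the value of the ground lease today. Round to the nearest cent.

$1174509.80

Growing perpetuity: P = D₁ / (r − g) = $59,900.0000 / (0.065 − 0.014) = $1,174,509.80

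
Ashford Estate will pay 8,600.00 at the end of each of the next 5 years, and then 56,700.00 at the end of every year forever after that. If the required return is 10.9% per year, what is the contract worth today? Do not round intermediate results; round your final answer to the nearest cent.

341962.74

PV of 5-year annuity: 8,600.00 × [1 − (1+0.109)^−5] / 0.109 = 31864.83264
Perpetuity value at year 5: 56,700.00 / 0.109 = 520183.48624
PV of perpetuity: 520183.48624 / (1+0.109)^5 = 310097.90359
Total PV = 31864.83264 + 310097.90359 = 341962.73623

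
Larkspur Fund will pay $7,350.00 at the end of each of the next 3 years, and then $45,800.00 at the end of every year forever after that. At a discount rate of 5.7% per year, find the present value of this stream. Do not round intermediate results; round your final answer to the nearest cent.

PV of 3-year annuity: $7,350.00 × [1 − (1+0.057)^−3] / 0.057 = 19756.19793
Perpetuity value at year 3: $45,800.00 / 0.057 = 803508.77193
PV of perpetuity: 803508.77193 / (1+0.057)^3 = 680402.12359
Total PV = 19756.19793 + 680402.12359 = 700158.32152

$700158.32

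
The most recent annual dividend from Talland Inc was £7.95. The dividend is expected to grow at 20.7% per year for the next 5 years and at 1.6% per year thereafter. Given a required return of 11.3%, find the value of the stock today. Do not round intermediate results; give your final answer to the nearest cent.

£175.93

D_1 = 9.59565
D_2 = 11.58195
D_3 = 13.97941
D_4 = 16.87315
D_5 = 20.36589
Terminal value at year 5: TV = D_5×(1+g_2)/(r−g_2) = 20.69175/0.097 = 213.31699
P_0 = D_1/(1+r)^1 + D_2/(1+r)^2 + D_3/(1+r)^3 + D_4/(1+r)^4 + D_5/(1+r)^5 + TV/(1+r)^5
    = 8.62143 + 9.34956 + 10.13919 + 10.99551 + 11.92416 + 124.89632 = 175.92617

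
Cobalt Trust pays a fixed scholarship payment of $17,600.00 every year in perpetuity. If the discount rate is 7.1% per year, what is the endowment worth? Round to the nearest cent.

Level perpetuity: PV = C / r = $17,600.00 / 0.071 = $247,887.32

$247887.32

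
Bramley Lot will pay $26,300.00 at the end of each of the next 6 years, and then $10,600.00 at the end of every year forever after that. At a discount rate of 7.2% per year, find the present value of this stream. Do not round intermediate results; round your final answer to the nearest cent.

$221597.07

PV of 6-year annuity: $26,300.00 × [1 − (1+0.072)^−6] / 0.072 = 124589.72138
Perpetuity value at year 6: $10,600.00 / 0.072 = 147222.22222
PV of perpetuity: 147222.22222 / (1+0.072)^6 = 97007.35353
Total PV = 124589.72138 + 97007.35353 = 221597.07491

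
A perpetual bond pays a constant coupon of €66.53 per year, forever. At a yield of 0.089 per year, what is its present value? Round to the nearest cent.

Level perpetuity: PV = C / r = €66.53 / 0.089 = €747.53

€747.53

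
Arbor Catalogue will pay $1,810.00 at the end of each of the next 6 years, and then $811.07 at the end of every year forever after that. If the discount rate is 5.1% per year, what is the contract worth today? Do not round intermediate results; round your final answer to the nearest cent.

$20957.42

PV of 6-year annuity: $1,810.00 × [1 − (1+0.051)^−6] / 0.051 = 9157.69549
Perpetuity value at year 6: $811.07 / 0.051 = 15903.33333
PV of perpetuity: 15903.33333 / (1+0.051)^6 = 11799.72445
Total PV = 9157.69549 + 11799.72445 = 20957.41994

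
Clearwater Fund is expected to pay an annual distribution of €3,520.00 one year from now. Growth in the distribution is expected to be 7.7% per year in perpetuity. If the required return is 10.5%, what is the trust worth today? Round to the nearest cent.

€125714.29

Growing perpetuity: P = D₁ / (r − g) = €3,520.0000 / (0.105 − 0.077) = €125,714.29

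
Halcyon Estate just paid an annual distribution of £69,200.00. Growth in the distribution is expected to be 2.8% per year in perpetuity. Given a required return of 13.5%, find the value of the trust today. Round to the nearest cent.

£664837.38

D₁ = D₀ × (1 + g) = £69,200.00 × 1.028 = £71,137.6000
Growing perpetuity: P = D₁ / (r − g) = £71,137.6000 / (0.135 − 0.028) = £664,837.38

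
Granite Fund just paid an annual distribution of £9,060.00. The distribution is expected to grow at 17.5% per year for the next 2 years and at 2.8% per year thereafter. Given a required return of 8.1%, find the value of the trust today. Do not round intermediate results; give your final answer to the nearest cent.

£228172.27

D_1 = 10645.50000
D_2 = 12508.46250
Terminal value at year 2: TV = D_2×(1+g_2)/(r−g_2) = 12858.69945/0.053 = 242616.97075
P_0 = D_1/(1+r)^1 + D_2/(1+r)^2 + TV/(1+r)^2
    = 9847.82609 + 10704.15879 + 207620.28748 = 228172.27235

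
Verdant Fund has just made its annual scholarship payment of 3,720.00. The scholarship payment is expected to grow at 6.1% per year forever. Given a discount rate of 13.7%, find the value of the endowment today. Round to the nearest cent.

51933.16

D₁ = D₀ × (1 + g) = 3,720.00 × 1.061 = 3,946.9200
Growing perpetuity: P = D₁ / (r − g) = 3,946.9200 / (0.137 − 0.061) = 51,933.16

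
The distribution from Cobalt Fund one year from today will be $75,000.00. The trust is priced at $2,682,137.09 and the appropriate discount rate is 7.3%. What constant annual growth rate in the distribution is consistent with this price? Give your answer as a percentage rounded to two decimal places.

P = D₁/(r−g) ⇒ g = r − D₁/P = 0.073 − $75,000.00/$2,682,137.09 = 0.045037

4.50%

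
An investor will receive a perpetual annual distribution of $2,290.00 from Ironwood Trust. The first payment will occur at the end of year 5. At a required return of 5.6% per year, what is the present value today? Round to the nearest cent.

$32884.54

Value at end of year 4: C / r = $2,290.00 / 0.056 = $40,892.8571
Discount to today: PV = $40,892.8571 / (1 + 0.056)^4 = $40,892.8571 / 1.243528 = $32,884.54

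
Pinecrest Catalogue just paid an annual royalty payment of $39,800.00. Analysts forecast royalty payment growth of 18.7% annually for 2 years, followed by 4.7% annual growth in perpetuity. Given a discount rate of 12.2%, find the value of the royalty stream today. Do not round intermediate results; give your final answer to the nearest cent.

$708498.65

D_1 = 47242.60000
D_2 = 56076.96620
Terminal value at year 2: TV = D_2×(1+g_2)/(r−g_2) = 58712.58361/0.075 = 782834.44815
P_0 = D_1/(1+r)^1 + D_2/(1+r)^2 + TV/(1+r)^2
    = 42105.70410 + 44544.98286 + 621847.96070 = 708498.64765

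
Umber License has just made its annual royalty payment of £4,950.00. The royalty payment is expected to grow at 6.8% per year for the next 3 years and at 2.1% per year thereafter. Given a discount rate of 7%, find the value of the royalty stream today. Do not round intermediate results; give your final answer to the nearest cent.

£117359.11

D_1 = 5286.60000
D_2 = 5646.08880
D_3 = 6030.02284
Terminal value at year 3: TV = D_3×(1+g_2)/(r−g_2) = 6156.65332/0.049 = 125645.98608
P_0 = D_1/(1+r)^1 + D_2/(1+r)^2 + D_3/(1+r)^3 + TV/(1+r)^3
    = 4940.74766 + 4931.51262 + 4922.29484 + 102564.55168 = 117359.10680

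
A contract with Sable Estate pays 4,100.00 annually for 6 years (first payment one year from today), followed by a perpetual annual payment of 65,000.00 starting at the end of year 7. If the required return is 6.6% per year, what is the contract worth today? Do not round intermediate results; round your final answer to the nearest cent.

PV of 6-year annuity: 4,100.00 × [1 − (1+0.066)^−6] / 0.066 = 19786.49199
Perpetuity value at year 6: 65,000.00 / 0.066 = 984848.48485
PV of perpetuity: 984848.48485 / (1+0.066)^6 = 671160.19717
Total PV = 19786.49199 + 671160.19717 = 690946.68916

690946.69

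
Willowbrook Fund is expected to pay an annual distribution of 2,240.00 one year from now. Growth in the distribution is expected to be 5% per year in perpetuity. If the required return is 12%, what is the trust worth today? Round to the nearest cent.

Growing perpetuity: P = D₁ / (r − g) = 2,240.0000 / (0.12 − 0.05) = 32,000.00

32000.00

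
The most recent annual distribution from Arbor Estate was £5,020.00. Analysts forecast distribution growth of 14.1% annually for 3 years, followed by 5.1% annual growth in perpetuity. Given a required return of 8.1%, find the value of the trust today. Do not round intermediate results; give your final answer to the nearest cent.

D_1 = 5727.82000
D_2 = 6535.44262
D_3 = 7456.94003
Terminal value at year 3: TV = D_3×(1+g_2)/(r−g_2) = 7837.24397/0.03 = 261241.46570
P_0 = D_1/(1+r)^1 + D_2/(1+r)^2 + D_3/(1+r)^3 + TV/(1+r)^3
    = 5298.63090 + 5592.72697 + 5903.14660 + 206806.90247 = 223601.40693

£223601.41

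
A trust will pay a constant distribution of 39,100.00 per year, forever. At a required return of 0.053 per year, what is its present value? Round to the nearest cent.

737735.85

Level perpetuity: PV = C / r = 39,100.00 / 0.053 = 737,735.85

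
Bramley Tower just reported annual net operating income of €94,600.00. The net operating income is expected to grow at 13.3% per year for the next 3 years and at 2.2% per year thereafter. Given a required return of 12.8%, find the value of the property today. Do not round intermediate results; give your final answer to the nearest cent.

€1210592.85

D_1 = 107181.80000
D_2 = 121436.97940
D_3 = 137588.09766
Terminal value at year 3: TV = D_3×(1+g_2)/(r−g_2) = 140615.03581/0.106 = 1326556.94159
P_0 = D_1/(1+r)^1 + D_2/(1+r)^2 + D_3/(1+r)^3 + TV/(1+r)^3
    = 95019.32624 + 95440.51120 + 95863.56311 + 924269.44809 = 1210592.84864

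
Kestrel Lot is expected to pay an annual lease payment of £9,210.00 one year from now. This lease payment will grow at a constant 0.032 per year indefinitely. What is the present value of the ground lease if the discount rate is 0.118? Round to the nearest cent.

Growing perpetuity: P = D₁ / (r − g) = £9,210.0000 / (0.118 − 0.032) = £107,093.02

£107093.02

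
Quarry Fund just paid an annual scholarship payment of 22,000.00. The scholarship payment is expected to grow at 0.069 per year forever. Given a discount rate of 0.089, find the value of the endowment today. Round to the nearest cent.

1175900.00

D₁ = D₀ × (1 + g) = 22,000.00 × 1.069 = 23,518.0000
Growing perpetuity: P = D₁ / (r − g) = 23,518.0000 / (0.089 − 0.069) = 1,175,900.00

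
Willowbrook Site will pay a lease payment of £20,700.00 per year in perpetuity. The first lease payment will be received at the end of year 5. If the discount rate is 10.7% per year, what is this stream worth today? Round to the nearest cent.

£128823.79

Value at end of year 4: C / r = £20,700.00 / 0.107 = £193,457.9439
Discount to today: PV = £193,457.9439 / (1 + 0.107)^4 = £193,457.9439 / 1.501725 = £128,823.79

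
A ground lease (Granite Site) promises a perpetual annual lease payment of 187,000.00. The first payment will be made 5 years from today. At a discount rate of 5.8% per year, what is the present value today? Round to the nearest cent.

2573184.59

Value at end of year 4: C / r = 187,000.00 / 0.058 = 3,224,137.9310
Discount to today: PV = 3,224,137.9310 / (1 + 0.058)^4 = 3,224,137.9310 / 1.252976 = 2,573,184.59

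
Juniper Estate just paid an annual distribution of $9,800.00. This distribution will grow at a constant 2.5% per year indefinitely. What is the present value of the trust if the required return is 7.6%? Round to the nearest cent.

$196960.78

D₁ = D₀ × (1 + g) = $9,800.00 × 1.025 = $10,045.0000
Growing perpetuity: P = D₁ / (r − g) = $10,045.0000 / (0.076 − 0.025) = $196,960.78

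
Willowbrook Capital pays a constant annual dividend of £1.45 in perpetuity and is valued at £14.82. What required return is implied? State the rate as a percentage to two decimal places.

9.78%

P = C/r ⇒ r = C/P = £1.45/£14.82 = 0.097841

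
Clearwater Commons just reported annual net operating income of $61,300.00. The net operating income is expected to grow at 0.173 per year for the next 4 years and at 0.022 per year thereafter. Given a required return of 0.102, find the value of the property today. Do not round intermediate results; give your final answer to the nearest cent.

$1292602.18

D_1 = 71904.90000
D_2 = 84344.44770
D_3 = 98936.03715
D_4 = 116051.97158
Terminal value at year 4: TV = D_4×(1+g_2)/(r−g_2) = 118605.11495/0.08 = 1482563.93693
P_0 = D_1/(1+r)^1 + D_2/(1+r)^2 + D_3/(1+r)^3 + D_4/(1+r)^4 + TV/(1+r)^4
    = 65249.45554 + 69453.36782 + 73928.13109 + 78691.19579 + 1005280.02628 = 1292602.17652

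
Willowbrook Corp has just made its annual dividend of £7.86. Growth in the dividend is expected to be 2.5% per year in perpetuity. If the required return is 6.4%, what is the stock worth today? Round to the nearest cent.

£206.58

D₁ = D₀ × (1 + g) = £7.86 × 1.025 = £8.0565
Growing perpetuity: P = D₁ / (r − g) = £8.0565 / (0.064 − 0.025) = £206.58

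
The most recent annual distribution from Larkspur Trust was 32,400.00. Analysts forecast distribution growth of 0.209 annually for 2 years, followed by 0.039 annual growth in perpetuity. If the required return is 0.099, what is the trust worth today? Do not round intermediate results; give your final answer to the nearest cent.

753848.35

D_1 = 39171.60000
D_2 = 47358.46440
Terminal value at year 2: TV = D_2×(1+g_2)/(r−g_2) = 49205.44451/0.06 = 820090.74186
P_0 = D_1/(1+r)^1 + D_2/(1+r)^2 + TV/(1+r)^2
    = 35642.94813 + 39210.48616 + 678994.91875 = 753848.35305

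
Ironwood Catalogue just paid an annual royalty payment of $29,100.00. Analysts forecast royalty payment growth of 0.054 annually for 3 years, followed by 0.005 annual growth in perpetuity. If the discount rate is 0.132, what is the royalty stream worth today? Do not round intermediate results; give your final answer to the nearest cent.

D_1 = 30671.40000
D_2 = 32327.65560
D_3 = 34073.34900
Terminal value at year 3: TV = D_3×(1+g_2)/(r−g_2) = 34243.71575/0.127 = 269635.55707
P_0 = D_1/(1+r)^1 + D_2/(1+r)^2 + D_3/(1+r)^3 + TV/(1+r)^3
    = 27094.87633 + 25227.91488 + 23489.59566 + 185882.23336 = 261694.62023

$261694.62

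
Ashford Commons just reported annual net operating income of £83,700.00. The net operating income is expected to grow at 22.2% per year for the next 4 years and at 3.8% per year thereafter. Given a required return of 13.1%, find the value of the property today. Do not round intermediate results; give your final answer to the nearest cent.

D_1 = 102281.40000
D_2 = 124987.87080
D_3 = 152735.17812
D_4 = 186642.38766
Terminal value at year 4: TV = D_4×(1+g_2)/(r−g_2) = 193734.79839/0.093 = 2083169.87517
P_0 = D_1/(1+r)^1 + D_2/(1+r)^2 + D_3/(1+r)^3 + D_4/(1+r)^4 + TV/(1+r)^4
    = 90434.48276 + 97710.82045 + 105572.61060 + 114066.95858 + 1273134.44096 = 1680919.31335

£1680919.31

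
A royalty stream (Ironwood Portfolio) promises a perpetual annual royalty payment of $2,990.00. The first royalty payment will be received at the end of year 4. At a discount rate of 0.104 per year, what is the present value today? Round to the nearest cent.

Value at end of year 3: C / r = $2,990.00 / 0.104 = $28,750.0000
Discount to today: PV = $28,750.0000 / (1 + 0.104)^3 = $28,750.0000 / 1.345573 = $21,366.36

$21366.36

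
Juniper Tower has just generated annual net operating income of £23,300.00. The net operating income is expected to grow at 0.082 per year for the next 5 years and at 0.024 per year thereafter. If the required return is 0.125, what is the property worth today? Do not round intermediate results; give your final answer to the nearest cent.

£298208.25

D_1 = 25210.60000
D_2 = 27277.86920
D_3 = 29514.65447
D_4 = 31934.85614
D_5 = 34553.51434
Terminal value at year 5: TV = D_5×(1+g_2)/(r−g_2) = 35382.79869/0.101 = 350324.73950
P_0 = D_1/(1+r)^1 + D_2/(1+r)^2 + D_3/(1+r)^3 + D_4/(1+r)^4 + D_5/(1+r)^5 + TV/(1+r)^5
    = 22409.42222 + 21552.88431 + 20729.08517 + 19936.77347 + 19174.74569 + 194405.34241 = 298208.25327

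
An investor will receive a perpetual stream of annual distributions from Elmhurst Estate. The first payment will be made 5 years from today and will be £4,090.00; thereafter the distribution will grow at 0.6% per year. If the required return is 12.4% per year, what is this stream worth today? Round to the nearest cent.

Value at end of year 4: C₁ / (r − g) = £4,090.00 / (0.124 − 0.006) = £34,661.0169
Discount to today: PV = £34,661.0169 / (1 + 0.124)^4 = £34,661.0169 / 1.596119 = £21,715.81

£21715.81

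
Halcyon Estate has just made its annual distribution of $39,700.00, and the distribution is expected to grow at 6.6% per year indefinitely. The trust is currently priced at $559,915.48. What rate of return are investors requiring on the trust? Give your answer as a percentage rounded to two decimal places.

D₁ = $39,700.00 × 1.066 = $42,320.2000
P = D₁/(r − g) ⇒ r = D₁/P + g = $42,320.2000/$559,915.48 + 0.066 = 0.075583 + 0.066 = 0.141583

14.16%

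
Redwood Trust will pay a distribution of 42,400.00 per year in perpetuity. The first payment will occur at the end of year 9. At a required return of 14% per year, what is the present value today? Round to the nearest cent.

106169.31

Value at end of year 8: C / r = 42,400.00 / 0.14 = 302,857.1429
Discount to today: PV = 302,857.1429 / (1 + 0.14)^8 = 302,857.1429 / 2.852586 = 106,169.31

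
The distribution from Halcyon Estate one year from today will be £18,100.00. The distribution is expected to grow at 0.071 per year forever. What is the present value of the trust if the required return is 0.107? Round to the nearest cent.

£502777.78

Growing perpetuity: P = D₁ / (r − g) = £18,100.0000 / (0.107 − 0.071) = £502,777.78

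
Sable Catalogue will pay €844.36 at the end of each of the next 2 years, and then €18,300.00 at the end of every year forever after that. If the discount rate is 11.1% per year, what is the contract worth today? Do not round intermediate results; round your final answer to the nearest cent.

€135011.32

PV of 2-year annuity: €844.36 × [1 − (1+0.111)^−2] / 0.111 = 1444.06841
Perpetuity value at year 2: €18,300.00 / 0.111 = 164864.86486
PV of perpetuity: 164864.86486 / (1+0.111)^2 = 133567.25266
Total PV = 1444.06841 + 133567.25266 = 135011.32106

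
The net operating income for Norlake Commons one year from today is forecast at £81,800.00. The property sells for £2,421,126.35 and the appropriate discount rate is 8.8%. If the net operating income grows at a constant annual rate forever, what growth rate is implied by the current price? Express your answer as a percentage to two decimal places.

5.42%

P = D₁/(r−g) ⇒ g = r − D₁/P = 0.088 − £81,800.00/£2,421,126.35 = 0.054214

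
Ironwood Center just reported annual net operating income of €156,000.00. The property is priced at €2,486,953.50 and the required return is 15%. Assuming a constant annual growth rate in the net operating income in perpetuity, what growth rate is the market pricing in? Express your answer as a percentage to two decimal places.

P = D₀(1+g)/(r−g) ⇒ P(r−g) = D₀(1+g) ⇒ g(P+D₀) = P·r − D₀
g = (P·r − D₀)/(P + D₀) = (€2,486,953.50×0.15 − €156,000.00) / (€2,486,953.50 + €156,000.00) = 0.082121

8.21%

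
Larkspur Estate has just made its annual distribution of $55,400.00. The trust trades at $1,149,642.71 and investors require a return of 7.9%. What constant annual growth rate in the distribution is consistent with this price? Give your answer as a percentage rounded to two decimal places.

P = D₀(1+g)/(r−g) ⇒ P(r−g) = D₀(1+g) ⇒ g(P+D₀) = P·r − D₀
g = (P·r − D₀)/(P + D₀) = ($1,149,642.71×0.079 − $55,400.00) / ($1,149,642.71 + $55,400.00) = 0.029395

2.94%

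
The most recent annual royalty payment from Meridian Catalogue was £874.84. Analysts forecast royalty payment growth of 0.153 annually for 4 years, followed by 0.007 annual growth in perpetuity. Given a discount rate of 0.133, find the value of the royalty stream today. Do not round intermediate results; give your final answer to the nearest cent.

£11155.22

D_1 = 1008.69052
D_2 = 1163.02017
D_3 = 1340.96226
D_4 = 1546.12948
Terminal value at year 4: TV = D_4×(1+g_2)/(r−g_2) = 1556.95239/0.126 = 12356.76498
P_0 = D_1/(1+r)^1 + D_2/(1+r)^2 + D_3/(1+r)^3 + D_4/(1+r)^4 + TV/(1+r)^4
    = 890.28289 + 905.99839 + 921.99130 + 938.26652 + 7498.68563 = 11155.22475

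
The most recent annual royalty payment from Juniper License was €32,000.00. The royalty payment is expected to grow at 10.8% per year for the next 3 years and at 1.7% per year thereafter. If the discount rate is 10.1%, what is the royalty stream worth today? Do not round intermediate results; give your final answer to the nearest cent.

€492091.19

D_1 = 35456.00000
D_2 = 39285.24800
D_3 = 43528.05478
Terminal value at year 3: TV = D_3×(1+g_2)/(r−g_2) = 44268.03172/0.084 = 527000.37756
P_0 = D_1/(1+r)^1 + D_2/(1+r)^2 + D_3/(1+r)^3 + TV/(1+r)^3
    = 32203.45141 + 32408.19633 + 32614.24299 + 394865.29908 = 492091.18981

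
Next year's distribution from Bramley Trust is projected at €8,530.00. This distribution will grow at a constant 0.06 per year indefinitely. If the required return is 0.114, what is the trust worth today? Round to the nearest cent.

€157962.96

Growing perpetuity: P = D₁ / (r − g) = €8,530.0000 / (0.114 − 0.06) = €157,962.96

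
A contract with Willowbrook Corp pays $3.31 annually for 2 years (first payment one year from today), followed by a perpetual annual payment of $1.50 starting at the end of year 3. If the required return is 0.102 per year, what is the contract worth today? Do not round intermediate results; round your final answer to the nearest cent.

$17.84

PV of 2-year annuity: $3.31 × [1 − (1+0.102)^−2] / 0.102 = 5.72925
Perpetuity value at year 2: $1.50 / 0.102 = 14.70588
PV of perpetuity: 14.70588 / (1+0.102)^2 = 12.10955
Total PV = 5.72925 + 12.10955 = 17.83879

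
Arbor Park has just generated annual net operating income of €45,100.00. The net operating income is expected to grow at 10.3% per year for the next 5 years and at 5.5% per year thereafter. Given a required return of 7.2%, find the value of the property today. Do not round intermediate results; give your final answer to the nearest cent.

D_1 = 49745.30000
D_2 = 54869.06590
D_3 = 60520.57969
D_4 = 66754.19940
D_5 = 73629.88193
Terminal value at year 5: TV = D_5×(1+g_2)/(r−g_2) = 77679.52544/0.017 = 4569383.84939
P_0 = D_1/(1+r)^1 + D_2/(1+r)^2 + D_3/(1+r)^3 + D_4/(1+r)^4 + D_5/(1+r)^5 + TV/(1+r)^5
    = 46404.19776 + 47746.11020 + 49126.82794 + 50547.47315 + 52009.20045 + 3227629.79251 = 3473463.60199

€3473463.60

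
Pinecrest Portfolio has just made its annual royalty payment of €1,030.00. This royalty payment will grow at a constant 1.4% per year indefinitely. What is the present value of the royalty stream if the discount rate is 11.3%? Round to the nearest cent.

D₁ = D₀ × (1 + g) = €1,030.00 × 1.014 = €1,044.4200
Growing perpetuity: P = D₁ / (r − g) = €1,044.4200 / (0.113 − 0.014) = €10,549.70

€10549.70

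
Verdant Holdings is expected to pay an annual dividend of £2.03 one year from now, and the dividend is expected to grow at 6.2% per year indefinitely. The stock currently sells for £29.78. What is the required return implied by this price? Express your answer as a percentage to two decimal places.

13.02%

P = D₁/(r − g) ⇒ r = D₁/P + g = £2.0300/£29.78 + 0.062 = 0.068167 + 0.062 = 0.130167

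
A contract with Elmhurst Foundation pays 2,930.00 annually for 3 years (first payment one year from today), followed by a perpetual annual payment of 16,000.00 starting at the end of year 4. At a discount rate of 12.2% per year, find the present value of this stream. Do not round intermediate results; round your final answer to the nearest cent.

99863.18

PV of 3-year annuity: 2,930.00 × [1 − (1+0.122)^−3] / 0.122 = 7013.24999
Perpetuity value at year 3: 16,000.00 / 0.122 = 131147.54098
PV of perpetuity: 131147.54098 / (1+0.122)^3 = 92849.93012
Total PV = 7013.24999 + 92849.93012 = 99863.18011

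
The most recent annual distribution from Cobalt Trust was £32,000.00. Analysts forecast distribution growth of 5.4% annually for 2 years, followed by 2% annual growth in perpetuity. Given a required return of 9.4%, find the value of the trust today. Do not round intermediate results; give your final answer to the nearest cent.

D_1 = 33728.00000
D_2 = 35549.31200
Terminal value at year 2: TV = D_2×(1+g_2)/(r−g_2) = 36260.29824/0.074 = 490004.03027
P_0 = D_1/(1+r)^1 + D_2/(1+r)^2 + TV/(1+r)^2
    = 30829.98172 + 29702.74290 + 409416.18590 = 469948.91052

£469948.91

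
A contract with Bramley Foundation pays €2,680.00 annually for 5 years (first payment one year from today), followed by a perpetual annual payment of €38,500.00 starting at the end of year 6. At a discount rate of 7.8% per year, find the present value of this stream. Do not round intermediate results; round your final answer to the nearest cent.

€349813.80

PV of 5-year annuity: €2,680.00 × [1 − (1+0.078)^−5] / 0.078 = 10757.10582
Perpetuity value at year 5: €38,500.00 / 0.078 = 493589.74359
PV of perpetuity: 493589.74359 / (1+0.078)^5 = 339056.69360
Total PV = 10757.10582 + 339056.69360 = 349813.79942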